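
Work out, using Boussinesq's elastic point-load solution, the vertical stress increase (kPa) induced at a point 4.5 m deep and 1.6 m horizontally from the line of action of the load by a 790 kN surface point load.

Boussinesq vertical stress below a point load on an elastic half-space:
Δσ_z = 3P/(2πz²) · [1 + (r/z)²]^(−5/2)
r/z = 1.6/4.5 = 0.35556; [1+(r/z)²]^(−5/2) = 0.74259.
Δσ_z = 3×790/(2π×4.5²) × 0.74259 = 18.627 × 0.74259 = 13.83 kPa

Δσ_z ≈ 13.8 kPa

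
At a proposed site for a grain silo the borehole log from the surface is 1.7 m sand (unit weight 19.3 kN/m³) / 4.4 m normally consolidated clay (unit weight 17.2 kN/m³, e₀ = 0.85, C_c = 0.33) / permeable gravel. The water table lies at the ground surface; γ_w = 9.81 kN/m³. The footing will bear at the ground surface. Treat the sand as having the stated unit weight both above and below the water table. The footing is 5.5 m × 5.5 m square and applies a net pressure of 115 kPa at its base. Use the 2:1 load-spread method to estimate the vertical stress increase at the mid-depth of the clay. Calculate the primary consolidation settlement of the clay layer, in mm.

S_c ≈ 271 mm

Mid-depth of clay below the ground surface: z = 1.7 + 4.4/2 = 3.9 m.
Total vertical stress at mid-clay: σ_v = 19.3×1.7 + 17.2×2.2 = 70.65 kPa.
Pore pressure: u = 9.81×(3.9 − 0) = 38.259 kPa.
Initial effective stress: σ'_0 = σ_v − u = 70.65 − 38.259 = 32.391 kPa.
Stress increase at mid-clay by the 2:1 spreading method:
Δσ = qBL/((B+z)(L+z)) = 115×5.5×5.5/((5.5+3.9)(5.5+3.9)) = 39.37 kPa
Final effective stress: σ'_f = σ'_0 + Δσ = 32.391 + 39.37 = 71.761 kPa.
Normally consolidated clay, so the full stress increment lies on the virgin compression line:
S_c = C_c·H/(1+e₀)·log₁₀(σ'_f/σ'_0) = 0.33×4.4/(1+0.85)×log₁₀(71.761/32.391)
    = 0.78486 × 0.34546 = 0.2711 m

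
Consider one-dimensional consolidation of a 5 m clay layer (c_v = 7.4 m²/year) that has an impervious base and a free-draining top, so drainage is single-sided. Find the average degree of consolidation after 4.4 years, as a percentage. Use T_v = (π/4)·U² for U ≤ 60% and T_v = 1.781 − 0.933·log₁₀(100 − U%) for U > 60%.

U ≈ 96.7 %

Drainage path length: H_d = H = 5 m (single drainage).
T_v = c_v·t/H_d² = 7.4×4.4/5² = 1.3024.
T_v = 1.3024 corresponds to the U > 60% branch:
U = 1 − 10^((1.781 − T_v)/0.933)/100 = 0.9674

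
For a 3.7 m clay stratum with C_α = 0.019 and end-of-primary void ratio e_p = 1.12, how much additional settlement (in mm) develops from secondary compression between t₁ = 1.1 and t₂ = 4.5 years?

Secondary compression: S_s = C_α·H/(1+e_p)·log₁₀(t₂/t₁)
S_s = 0.019×3.7/(1+1.12)×log₁₀(4.5/1.1)
    = 0.03316 × 0.6118 = 0.02029 m

S_s ≈ 20.3 mm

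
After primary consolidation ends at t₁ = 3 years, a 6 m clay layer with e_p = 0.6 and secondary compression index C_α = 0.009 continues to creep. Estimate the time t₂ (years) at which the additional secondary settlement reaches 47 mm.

S_s = C_α·H/(1+e_p)·log₁₀(t₂/t₁) ⇒ log₁₀(t₂/t₁) = S_s·(1+e_p)/(C_α·H).
log₁₀(t₂/t₁) = 0.047 × (1+0.6) / (0.009×6) = 1.393
t₂ = t₁ × 10^1.393 = 3 × 24.69 = 74.08 years

t₂ ≈ 74.1 years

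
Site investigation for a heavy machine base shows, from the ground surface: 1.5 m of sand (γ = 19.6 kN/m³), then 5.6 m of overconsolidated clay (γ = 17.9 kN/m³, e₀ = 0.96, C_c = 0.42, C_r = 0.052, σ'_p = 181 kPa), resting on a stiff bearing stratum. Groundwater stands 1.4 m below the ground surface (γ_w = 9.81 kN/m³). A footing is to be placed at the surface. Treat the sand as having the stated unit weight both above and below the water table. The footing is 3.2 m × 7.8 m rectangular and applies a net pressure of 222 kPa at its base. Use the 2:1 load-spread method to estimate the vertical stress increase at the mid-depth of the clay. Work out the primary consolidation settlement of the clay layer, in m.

Mid-depth of clay below the ground surface: z = 1.5 + 5.6/2 = 4.3 m.
Total vertical stress at mid-clay: σ_v = 19.6×1.5 + 17.9×2.8 = 79.52 kPa.
Pore pressure: u = 9.81×(4.3 − 1.4) = 28.449 kPa.
Initial effective stress: σ'_0 = σ_v − u = 79.52 − 28.449 = 51.071 kPa.
Stress increase at mid-clay by the 2:1 spreading method:
Δσ = qBL/((B+z)(L+z)) = 222×3.2×7.8/((3.2+4.3)(7.8+4.3)) = 61.059 kPa
Final effective stress: σ'_f = 51.071 + 61.059 = 112.13 kPa.
σ'_f = 112.13 ≤ σ'_p = 181 kPa, so the clay remains overconsolidated and only the recompression index applies:
S_c = C_r·H/(1+e₀)·log₁₀(σ'_f/σ'_0) = 0.052×5.6/1.96×log₁₀(112.13/51.071)
    = 0.14857 × 0.34155 = 0.05074 m

S_c ≈ 0.0507 m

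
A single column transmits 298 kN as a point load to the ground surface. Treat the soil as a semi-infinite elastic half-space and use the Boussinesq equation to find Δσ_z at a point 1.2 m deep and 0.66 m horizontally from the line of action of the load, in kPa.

Boussinesq vertical stress below a point load on an elastic half-space:
Δσ_z = 3P/(2πz²) · [1 + (r/z)²]^(−5/2)
r/z = 0.66/1.2 = 0.55; [1+(r/z)²]^(−5/2) = 0.51648.
Δσ_z = 3×298/(2π×1.2²) × 0.51648 = 98.809 × 0.51648 = 51.03 kPa

Δσ_z ≈ 51 kPa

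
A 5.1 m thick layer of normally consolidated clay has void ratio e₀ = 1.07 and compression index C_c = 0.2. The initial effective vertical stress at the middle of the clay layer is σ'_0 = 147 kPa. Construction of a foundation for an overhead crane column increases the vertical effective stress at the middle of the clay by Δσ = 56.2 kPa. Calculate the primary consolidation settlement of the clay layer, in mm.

S_c ≈ 69.3 mm

Final effective stress: σ'_f = σ'_0 + Δσ = 147 + 56.2 = 203.2 kPa.
Normally consolidated clay, so the full stress increment lies on the virgin compression line:
S_c = C_c·H/(1+e₀)·log₁₀(σ'_f/σ'_0) = 0.2×5.1/(1+1.07)×log₁₀(203.2/147)
    = 0.49275 × 0.14061 = 0.06929 m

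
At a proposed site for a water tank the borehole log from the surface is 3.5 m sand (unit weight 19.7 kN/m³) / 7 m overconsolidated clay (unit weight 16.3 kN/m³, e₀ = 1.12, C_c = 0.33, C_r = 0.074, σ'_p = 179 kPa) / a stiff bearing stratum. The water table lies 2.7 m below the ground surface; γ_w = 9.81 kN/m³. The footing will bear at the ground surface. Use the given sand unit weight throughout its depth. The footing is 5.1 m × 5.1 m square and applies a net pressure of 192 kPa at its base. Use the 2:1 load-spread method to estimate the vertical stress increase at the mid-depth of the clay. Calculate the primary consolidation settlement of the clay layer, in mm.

Mid-depth of clay below the ground surface: z = 3.5 + 7/2 = 7 m.
Total vertical stress at mid-clay: σ_v = 19.7×3.5 + 16.3×3.5 = 126 kPa.
Pore pressure: u = 9.81×(7 − 2.7) = 42.183 kPa.
Initial effective stress: σ'_0 = σ_v − u = 126 − 42.183 = 83.817 kPa.
Stress increase at mid-clay by the 2:1 spreading method:
Δσ = qBL/((B+z)(L+z)) = 192×5.1×5.1/((5.1+7)(5.1+7)) = 34.109 kPa
Final effective stress: σ'_f = 83.817 + 34.109 = 117.93 kPa.
σ'_f = 117.93 ≤ σ'_p = 179 kPa, so the clay remains overconsolidated and only the recompression index applies:
S_c = C_r·H/(1+e₀)·log₁₀(σ'_f/σ'_0) = 0.074×7/2.12×log₁₀(117.93/83.817)
    = 0.24434 × 0.14829 = 0.03623 m

S_c ≈ 36.2 mm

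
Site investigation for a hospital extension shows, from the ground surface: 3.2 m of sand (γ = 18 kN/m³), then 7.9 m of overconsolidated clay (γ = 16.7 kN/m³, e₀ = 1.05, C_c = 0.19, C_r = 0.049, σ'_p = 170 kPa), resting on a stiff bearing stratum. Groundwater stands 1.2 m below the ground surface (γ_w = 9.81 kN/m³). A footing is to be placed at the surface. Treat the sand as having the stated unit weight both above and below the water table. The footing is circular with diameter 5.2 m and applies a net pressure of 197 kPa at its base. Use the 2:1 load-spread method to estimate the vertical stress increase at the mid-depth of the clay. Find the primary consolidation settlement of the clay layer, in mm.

S_c ≈ 35.2 mm

Mid-depth of clay below the ground surface: z = 3.2 + 7.9/2 = 7.15 m.
Total vertical stress at mid-clay: σ_v = 18×3.2 + 16.7×3.95 = 123.56 kPa.
Pore pressure: u = 9.81×(7.15 − 1.2) = 58.37 kPa.
Initial effective stress: σ'_0 = σ_v − u = 123.56 − 58.37 = 65.19 kPa.
Stress increase at mid-clay by the 2:1 spreading method:
Δσ ≈ qD²/(D+z)² = 197×5.2²/(5.2+7.15)² = 34.925 kPa
Final effective stress: σ'_f = 65.19 + 34.925 = 100.11 kPa.
σ'_f = 100.11 ≤ σ'_p = 170 kPa, so the clay remains overconsolidated and only the recompression index applies:
S_c = C_r·H/(1+e₀)·log₁₀(σ'_f/σ'_0) = 0.049×7.9/2.05×log₁₀(100.11/65.19)
    = 0.18883 × 0.1863 = 0.03518 m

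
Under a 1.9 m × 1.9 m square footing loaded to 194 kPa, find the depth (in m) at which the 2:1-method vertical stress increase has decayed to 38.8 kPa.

z ≈ 2.35 m

2:1 spreading — at depth z the loaded area has grown by z in each plan dimension:
qB²/(B+z)² = Δσ_z ⇒ z = B(√(q/Δσ_z) − 1) = 1.9×(√(194/38.8) − 1) = 2.349 m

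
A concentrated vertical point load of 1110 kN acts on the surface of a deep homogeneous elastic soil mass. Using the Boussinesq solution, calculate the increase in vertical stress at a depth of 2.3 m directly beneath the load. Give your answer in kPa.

Boussinesq vertical stress below a point load on an elastic half-space:
Δσ_z = 3P/(2πz²) · [1 + (r/z)²]^(−5/2)
r/z = 0/2.3 = 0; [1+(r/z)²]^(−5/2) = 1.
Δσ_z = 3×1110/(2π×2.3²) × 1 = 100.19 × 1 = 100.2 kPa

Δσ_z ≈ 100 kPa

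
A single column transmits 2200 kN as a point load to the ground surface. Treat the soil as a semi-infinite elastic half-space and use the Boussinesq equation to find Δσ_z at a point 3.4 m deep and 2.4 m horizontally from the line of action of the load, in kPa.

Boussinesq vertical stress below a point load on an elastic half-space:
Δσ_z = 3P/(2πz²) · [1 + (r/z)²]^(−5/2)
r/z = 2.4/3.4 = 0.70588; [1+(r/z)²]^(−5/2) = 0.36394.
Δσ_z = 3×2200/(2π×3.4²) × 0.36394 = 90.867 × 0.36394 = 33.07 kPa

Δσ_z ≈ 33.1 kPa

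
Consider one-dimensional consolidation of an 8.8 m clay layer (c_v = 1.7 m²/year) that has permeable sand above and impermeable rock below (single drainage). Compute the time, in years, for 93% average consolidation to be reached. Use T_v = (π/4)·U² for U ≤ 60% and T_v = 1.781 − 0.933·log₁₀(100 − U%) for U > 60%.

t ≈ 45.2 years

Drainage path length: H_d = H = 8.8 m (single drainage).
U > 60%: T_v = 1.781 − 0.933·log₁₀(100 − 93) = 0.99252.
t = T_v·H_d²/c_v = 0.99252×8.8²/1.7 = 45.21 years.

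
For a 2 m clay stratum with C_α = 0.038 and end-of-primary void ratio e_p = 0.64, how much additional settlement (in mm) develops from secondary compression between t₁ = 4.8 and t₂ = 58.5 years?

S_s ≈ 50.3 mm

Secondary compression: S_s = C_α·H/(1+e_p)·log₁₀(t₂/t₁)
S_s = 0.038×2/(1+0.64)×log₁₀(58.5/4.8)
    = 0.04634 × 1.086 = 0.05032 m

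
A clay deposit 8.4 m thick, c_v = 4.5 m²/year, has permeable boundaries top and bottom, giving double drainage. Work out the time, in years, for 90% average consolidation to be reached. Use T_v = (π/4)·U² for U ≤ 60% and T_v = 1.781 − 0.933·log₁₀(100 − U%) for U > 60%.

Drainage path length: H_d = H/2 = 4.2 m (double drainage).
U > 60%: T_v = 1.781 − 0.933·log₁₀(100 − 90) = 0.848.
t = T_v·H_d²/c_v = 0.848×4.2²/4.5 = 3.324 years.

t ≈ 3.32 years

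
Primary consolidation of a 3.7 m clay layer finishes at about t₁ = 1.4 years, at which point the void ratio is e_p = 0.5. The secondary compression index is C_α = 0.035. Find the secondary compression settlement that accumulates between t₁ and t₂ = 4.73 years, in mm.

Secondary compression: S_s = C_α·H/(1+e_p)·log₁₀(t₂/t₁)
S_s = 0.035×3.7/(1+0.5)×log₁₀(4.73/1.4)
    = 0.08633 × 0.5287 = 0.04565 m

S_s ≈ 45.6 mm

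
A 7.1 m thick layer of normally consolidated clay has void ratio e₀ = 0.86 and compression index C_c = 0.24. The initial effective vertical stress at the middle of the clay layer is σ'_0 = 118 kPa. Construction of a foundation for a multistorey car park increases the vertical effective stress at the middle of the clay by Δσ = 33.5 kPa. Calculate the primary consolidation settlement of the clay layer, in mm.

Final effective stress: σ'_f = σ'_0 + Δσ = 118 + 33.5 = 151.5 kPa.
Normally consolidated clay, so the full stress increment lies on the virgin compression line:
S_c = C_c·H/(1+e₀)·log₁₀(σ'_f/σ'_0) = 0.24×7.1/(1+0.86)×log₁₀(151.5/118)
    = 0.91613 × 0.10853 = 0.09943 m

S_c ≈ 99.4 mm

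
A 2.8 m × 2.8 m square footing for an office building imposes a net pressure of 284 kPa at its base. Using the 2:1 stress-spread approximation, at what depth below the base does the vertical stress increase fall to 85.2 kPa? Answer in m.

2:1 spreading — at depth z the loaded area has grown by z in each plan dimension:
qB²/(B+z)² = Δσ_z ⇒ z = B(√(q/Δσ_z) − 1) = 2.8×(√(284/85.2) − 1) = 2.312 m

z ≈ 2.31 m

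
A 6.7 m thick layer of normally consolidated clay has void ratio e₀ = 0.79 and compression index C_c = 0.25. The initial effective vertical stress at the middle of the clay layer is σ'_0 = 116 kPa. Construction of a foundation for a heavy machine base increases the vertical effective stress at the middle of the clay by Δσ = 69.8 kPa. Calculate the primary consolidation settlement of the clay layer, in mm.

Final effective stress: σ'_f = σ'_0 + Δσ = 116 + 69.8 = 185.8 kPa.
Normally consolidated clay, so the full stress increment lies on the virgin compression line:
S_c = C_c·H/(1+e₀)·log₁₀(σ'_f/σ'_0) = 0.25×6.7/(1+0.79)×log₁₀(185.8/116)
    = 0.93575 × 0.20459 = 0.1914 m

S_c ≈ 191 mm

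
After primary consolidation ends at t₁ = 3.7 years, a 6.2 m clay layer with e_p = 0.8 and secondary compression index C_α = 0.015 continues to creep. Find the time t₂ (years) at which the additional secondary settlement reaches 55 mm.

t₂ ≈ 42.9 years

S_s = C_α·H/(1+e_p)·log₁₀(t₂/t₁) ⇒ log₁₀(t₂/t₁) = S_s·(1+e_p)/(C_α·H).
log₁₀(t₂/t₁) = 0.055 × (1+0.8) / (0.015×6.2) = 1.065
t₂ = t₁ × 10^1.065 = 3.7 × 11.6 = 42.93 years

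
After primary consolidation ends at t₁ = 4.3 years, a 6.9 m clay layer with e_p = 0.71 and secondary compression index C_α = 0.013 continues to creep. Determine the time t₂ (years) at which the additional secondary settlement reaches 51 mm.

S_s = C_α·H/(1+e_p)·log₁₀(t₂/t₁) ⇒ log₁₀(t₂/t₁) = S_s·(1+e_p)/(C_α·H).
log₁₀(t₂/t₁) = 0.051 × (1+0.71) / (0.013×6.9) = 0.9722
t₂ = t₁ × 10^0.9722 = 4.3 × 9.381 = 40.34 years

t₂ ≈ 40.3 years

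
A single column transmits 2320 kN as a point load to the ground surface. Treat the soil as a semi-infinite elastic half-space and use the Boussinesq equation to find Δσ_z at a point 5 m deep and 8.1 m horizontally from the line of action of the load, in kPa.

Boussinesq vertical stress below a point load on an elastic half-space:
Δσ_z = 3P/(2πz²) · [1 + (r/z)²]^(−5/2)
r/z = 8.1/5 = 1.62; [1+(r/z)²]^(−5/2) = 0.039986.
Δσ_z = 3×2320/(2π×5²) × 0.039986 = 44.309 × 0.039986 = 1.772 kPa

Δσ_z ≈ 1.77 kPa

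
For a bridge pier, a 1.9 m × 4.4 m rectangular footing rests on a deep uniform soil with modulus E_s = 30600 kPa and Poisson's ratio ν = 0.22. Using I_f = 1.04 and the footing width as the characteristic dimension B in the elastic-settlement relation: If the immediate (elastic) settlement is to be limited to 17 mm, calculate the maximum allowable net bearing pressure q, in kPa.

S_e = q·B·(1−ν²)/E_s · I_f  ⇒  q = S_e·E_s / (B·(1−ν²)·I_f).
q = 0.017 × 30600 / (1.9 × 0.9516 × 1.04) = 276.6 kPa

q ≈ 277 kPa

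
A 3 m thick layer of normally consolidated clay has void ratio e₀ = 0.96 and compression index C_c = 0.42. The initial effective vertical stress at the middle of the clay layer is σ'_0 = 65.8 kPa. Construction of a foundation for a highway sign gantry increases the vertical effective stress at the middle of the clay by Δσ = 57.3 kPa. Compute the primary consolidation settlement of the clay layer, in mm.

S_c ≈ 175 mm

Final effective stress: σ'_f = σ'_0 + Δσ = 65.8 + 57.3 = 123.1 kPa.
Normally consolidated clay, so the full stress increment lies on the virgin compression line:
S_c = C_c·H/(1+e₀)·log₁₀(σ'_f/σ'_0) = 0.42×3/(1+0.96)×log₁₀(123.1/65.8)
    = 0.64286 × 0.27203 = 0.1749 m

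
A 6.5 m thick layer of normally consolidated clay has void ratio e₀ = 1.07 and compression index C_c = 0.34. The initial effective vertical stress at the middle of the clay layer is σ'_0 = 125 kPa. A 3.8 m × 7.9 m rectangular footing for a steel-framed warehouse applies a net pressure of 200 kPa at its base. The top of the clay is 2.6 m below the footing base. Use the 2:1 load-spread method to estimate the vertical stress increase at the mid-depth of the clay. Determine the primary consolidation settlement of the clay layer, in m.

S_c ≈ 0.143 m

Mid-depth of clay below the footing base: z = 2.6 + 6.5/2 = 5.85 m.
Stress increase at mid-clay by the 2:1 spreading method:
Δσ = qBL/((B+z)(L+z)) = 200×3.8×7.9/((3.8+5.85)(7.9+5.85)) = 45.249 kPa
Final effective stress: σ'_f = σ'_0 + Δσ = 125 + 45.249 = 170.25 kPa.
Normally consolidated clay, so the full stress increment lies on the virgin compression line:
S_c = C_c·H/(1+e₀)·log₁₀(σ'_f/σ'_0) = 0.34×6.5/(1+1.07)×log₁₀(170.25/125)
    = 1.0676 × 0.13418 = 0.1433 m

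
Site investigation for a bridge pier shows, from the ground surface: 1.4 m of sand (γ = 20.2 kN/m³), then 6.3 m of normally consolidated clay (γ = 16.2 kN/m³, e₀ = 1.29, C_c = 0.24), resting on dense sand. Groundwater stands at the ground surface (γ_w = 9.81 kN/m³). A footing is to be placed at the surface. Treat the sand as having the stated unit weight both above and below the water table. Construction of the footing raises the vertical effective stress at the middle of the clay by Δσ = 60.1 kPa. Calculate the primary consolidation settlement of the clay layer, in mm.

S_c ≈ 288 mm

Mid-depth of clay below the ground surface: z = 1.4 + 6.3/2 = 4.55 m.
Total vertical stress at mid-clay: σ_v = 20.2×1.4 + 16.2×3.15 = 79.31 kPa.
Pore pressure: u = 9.81×(4.55 − 0) = 44.636 kPa.
Initial effective stress: σ'_0 = σ_v − u = 79.31 − 44.636 = 34.674 kPa.
Final effective stress: σ'_f = σ'_0 + Δσ = 34.674 + 60.1 = 94.774 kPa.
Normally consolidated clay, so the full stress increment lies on the virgin compression line:
S_c = C_c·H/(1+e₀)·log₁₀(σ'_f/σ'_0) = 0.24×6.3/(1+1.29)×log₁₀(94.774/34.674)
    = 0.66026 × 0.43669 = 0.2883 m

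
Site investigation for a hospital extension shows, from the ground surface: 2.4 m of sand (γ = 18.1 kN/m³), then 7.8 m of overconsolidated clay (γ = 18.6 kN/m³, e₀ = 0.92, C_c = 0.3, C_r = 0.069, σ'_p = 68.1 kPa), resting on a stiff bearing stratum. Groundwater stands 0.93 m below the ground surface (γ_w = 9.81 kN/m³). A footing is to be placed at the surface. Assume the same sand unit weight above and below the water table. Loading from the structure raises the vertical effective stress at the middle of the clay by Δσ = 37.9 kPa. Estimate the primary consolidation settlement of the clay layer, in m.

S_c ≈ 0.219 m

Mid-depth of clay below the ground surface: z = 2.4 + 7.8/2 = 6.3 m.
Total vertical stress at mid-clay: σ_v = 18.1×2.4 + 18.6×3.9 = 115.98 kPa.
Pore pressure: u = 9.81×(6.3 − 0.93) = 52.68 kPa.
Initial effective stress: σ'_0 = σ_v − u = 115.98 − 52.68 = 63.3 kPa.
Final effective stress: σ'_f = 63.3 + 37.9 = 101.2 kPa.
σ'_f = 101.2 > σ'_p = 68.1 kPa, so the stress path crosses the preconsolidation pressure — recompression up to σ'_p, then virgin compression beyond:
S_c = H/(1+e₀)·[C_r·log₁₀(σ'_p/σ'_0) + C_c·log₁₀(σ'_f/σ'_p)]
    = 7.8/1.92 × [0.069×log₁₀(68.1/63.3) + 0.3×log₁₀(101.2/68.1)]
    = 4.0625 × [0.0021903 + 0.05161] = 0.2186 m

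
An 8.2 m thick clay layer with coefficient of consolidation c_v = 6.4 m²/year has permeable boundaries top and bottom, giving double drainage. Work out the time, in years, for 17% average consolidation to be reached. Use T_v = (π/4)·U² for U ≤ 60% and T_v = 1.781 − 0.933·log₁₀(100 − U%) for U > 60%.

Drainage path length: H_d = H/2 = 4.1 m (double drainage).
U ≤ 60%: T_v = (π/4)·U² = (π/4)×0.17² = 0.022698.
t = T_v·H_d²/c_v = 0.022698×4.1²/6.4 = 0.05962 years.

t ≈ 0.0596 years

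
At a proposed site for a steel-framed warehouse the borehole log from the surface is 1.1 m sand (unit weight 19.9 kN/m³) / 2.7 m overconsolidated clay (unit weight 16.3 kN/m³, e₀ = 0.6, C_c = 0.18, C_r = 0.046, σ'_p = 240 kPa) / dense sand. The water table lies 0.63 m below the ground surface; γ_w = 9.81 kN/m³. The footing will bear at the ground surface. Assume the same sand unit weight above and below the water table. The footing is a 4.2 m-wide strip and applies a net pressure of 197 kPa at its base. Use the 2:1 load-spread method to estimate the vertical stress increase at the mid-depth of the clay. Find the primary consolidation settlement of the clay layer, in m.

Mid-depth of clay below the ground surface: z = 1.1 + 2.7/2 = 2.45 m.
Total vertical stress at mid-clay: σ_v = 19.9×1.1 + 16.3×1.35 = 43.895 kPa.
Pore pressure: u = 9.81×(2.45 − 0.63) = 17.854 kPa.
Initial effective stress: σ'_0 = σ_v − u = 43.895 − 17.854 = 26.041 kPa.
Stress increase at mid-clay by the 2:1 spreading method:
Δσ = qB/(B+z) = 197×4.2/(4.2+2.45) = 124.42 kPa
Final effective stress: σ'_f = 26.041 + 124.42 = 150.46 kPa.
σ'_f = 150.46 ≤ σ'_p = 240 kPa, so the clay remains overconsolidated and only the recompression index applies:
S_c = C_r·H/(1+e₀)·log₁₀(σ'_f/σ'_0) = 0.046×2.7/1.6×log₁₀(150.46/26.041)
    = 0.077625 × 0.76176 = 0.05913 m

S_c ≈ 0.0591 m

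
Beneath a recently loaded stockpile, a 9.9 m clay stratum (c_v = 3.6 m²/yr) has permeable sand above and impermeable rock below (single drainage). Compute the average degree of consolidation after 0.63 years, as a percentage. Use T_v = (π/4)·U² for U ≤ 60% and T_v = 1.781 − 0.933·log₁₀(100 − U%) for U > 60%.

U ≈ 17.2 %

Drainage path length: H_d = H = 9.9 m (single drainage).
T_v = c_v·t/H_d² = 3.6×0.63/9.9² = 0.02314.
T_v = 0.02314 corresponds to the U ≤ 60% branch:
U = √(4T_v/π) = 0.1716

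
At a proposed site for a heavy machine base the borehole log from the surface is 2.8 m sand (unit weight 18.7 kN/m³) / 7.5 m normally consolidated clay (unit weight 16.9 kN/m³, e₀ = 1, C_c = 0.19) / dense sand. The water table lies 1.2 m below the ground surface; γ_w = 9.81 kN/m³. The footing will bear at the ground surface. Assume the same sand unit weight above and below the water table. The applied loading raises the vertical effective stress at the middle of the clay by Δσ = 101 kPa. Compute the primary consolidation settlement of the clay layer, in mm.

S_c ≈ 295 mm

Mid-depth of clay below the ground surface: z = 2.8 + 7.5/2 = 6.55 m.
Total vertical stress at mid-clay: σ_v = 18.7×2.8 + 16.9×3.75 = 115.73 kPa.
Pore pressure: u = 9.81×(6.55 − 1.2) = 52.483 kPa.
Initial effective stress: σ'_0 = σ_v − u = 115.73 − 52.483 = 63.247 kPa.
Final effective stress: σ'_f = σ'_0 + Δσ = 63.247 + 101 = 164.25 kPa.
Normally consolidated clay, so the full stress increment lies on the virgin compression line:
S_c = C_c·H/(1+e₀)·log₁₀(σ'_f/σ'_0) = 0.19×7.5/(1+1)×log₁₀(164.25/63.247)
    = 0.7125 × 0.41447 = 0.2953 m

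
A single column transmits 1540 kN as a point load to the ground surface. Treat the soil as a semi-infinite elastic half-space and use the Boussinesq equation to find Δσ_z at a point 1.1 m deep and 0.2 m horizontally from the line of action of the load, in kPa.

Δσ_z ≈ 560 kPa

Boussinesq vertical stress below a point load on an elastic half-space:
Δσ_z = 3P/(2πz²) · [1 + (r/z)²]^(−5/2)
r/z = 0.2/1.1 = 0.18182; [1+(r/z)²]^(−5/2) = 0.92191.
Δσ_z = 3×1540/(2π×1.1²) × 0.92191 = 607.68 × 0.92191 = 560.2 kPa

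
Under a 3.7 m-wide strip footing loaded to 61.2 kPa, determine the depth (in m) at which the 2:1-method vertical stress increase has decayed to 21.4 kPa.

2:1 spreading — at depth z the loaded area has grown by z in each plan dimension:
qB/(B+z) = Δσ_z ⇒ z = qB/Δσ_z − B = 61.2×3.7/21.4 − 3.7 = 6.881 m

z ≈ 6.88 m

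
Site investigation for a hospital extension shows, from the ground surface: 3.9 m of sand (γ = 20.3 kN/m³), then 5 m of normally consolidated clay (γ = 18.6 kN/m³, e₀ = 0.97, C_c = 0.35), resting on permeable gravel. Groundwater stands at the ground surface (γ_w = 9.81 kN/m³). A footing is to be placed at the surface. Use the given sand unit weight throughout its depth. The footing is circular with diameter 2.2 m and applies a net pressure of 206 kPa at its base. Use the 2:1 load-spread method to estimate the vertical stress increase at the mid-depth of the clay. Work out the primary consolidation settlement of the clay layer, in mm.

Mid-depth of clay below the ground surface: z = 3.9 + 5/2 = 6.4 m.
Total vertical stress at mid-clay: σ_v = 20.3×3.9 + 18.6×2.5 = 125.67 kPa.
Pore pressure: u = 9.81×(6.4 − 0) = 62.784 kPa.
Initial effective stress: σ'_0 = σ_v − u = 125.67 − 62.784 = 62.886 kPa.
Stress increase at mid-clay by the 2:1 spreading method:
Δσ ≈ qD²/(D+z)² = 206×2.2²/(2.2+6.4)² = 13.481 kPa
Final effective stress: σ'_f = σ'_0 + Δσ = 62.886 + 13.481 = 76.367 kPa.
Normally consolidated clay, so the full stress increment lies on the virgin compression line:
S_c = C_c·H/(1+e₀)·log₁₀(σ'_f/σ'_0) = 0.35×5/(1+0.97)×log₁₀(76.367/62.886)
    = 0.88832 × 0.084352 = 0.07493 m

S_c ≈ 74.9 mm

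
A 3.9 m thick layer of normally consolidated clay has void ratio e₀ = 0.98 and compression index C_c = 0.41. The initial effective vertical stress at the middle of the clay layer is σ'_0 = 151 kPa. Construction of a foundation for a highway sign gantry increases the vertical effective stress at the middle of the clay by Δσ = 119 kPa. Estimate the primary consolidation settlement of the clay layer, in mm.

Final effective stress: σ'_f = σ'_0 + Δσ = 151 + 119 = 270 kPa.
Normally consolidated clay, so the full stress increment lies on the virgin compression line:
S_c = C_c·H/(1+e₀)·log₁₀(σ'_f/σ'_0) = 0.41×3.9/(1+0.98)×log₁₀(270/151)
    = 0.80758 × 0.25239 = 0.2038 m

S_c ≈ 204 mm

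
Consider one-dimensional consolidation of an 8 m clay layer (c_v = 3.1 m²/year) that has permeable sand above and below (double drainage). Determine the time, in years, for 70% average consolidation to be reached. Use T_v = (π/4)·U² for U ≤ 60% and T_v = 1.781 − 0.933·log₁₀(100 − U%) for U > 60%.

Drainage path length: H_d = H/2 = 4 m (double drainage).
U > 60%: T_v = 1.781 − 0.933·log₁₀(100 − 70) = 0.40285.
t = T_v·H_d²/c_v = 0.40285×4²/3.1 = 2.079 years.

t ≈ 2.08 years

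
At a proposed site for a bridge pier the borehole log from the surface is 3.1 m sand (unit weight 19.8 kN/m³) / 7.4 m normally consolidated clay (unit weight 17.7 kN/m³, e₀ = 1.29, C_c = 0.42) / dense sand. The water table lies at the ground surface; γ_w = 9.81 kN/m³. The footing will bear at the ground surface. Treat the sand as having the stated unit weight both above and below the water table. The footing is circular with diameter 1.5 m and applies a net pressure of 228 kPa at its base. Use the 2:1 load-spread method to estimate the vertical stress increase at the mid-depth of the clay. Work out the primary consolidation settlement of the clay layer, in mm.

S_c ≈ 68.8 mm

Mid-depth of clay below the ground surface: z = 3.1 + 7.4/2 = 6.8 m.
Total vertical stress at mid-clay: σ_v = 19.8×3.1 + 17.7×3.7 = 126.87 kPa.
Pore pressure: u = 9.81×(6.8 − 0) = 66.708 kPa.
Initial effective stress: σ'_0 = σ_v − u = 126.87 − 66.708 = 60.162 kPa.
Stress increase at mid-clay by the 2:1 spreading method:
Δσ ≈ qD²/(D+z)² = 228×1.5²/(1.5+6.8)² = 7.4467 kPa
Final effective stress: σ'_f = σ'_0 + Δσ = 60.162 + 7.4467 = 67.609 kPa.
Normally consolidated clay, so the full stress increment lies on the virgin compression line:
S_c = C_c·H/(1+e₀)·log₁₀(σ'_f/σ'_0) = 0.42×7.4/(1+1.29)×log₁₀(67.609/60.162)
    = 1.3572 × 0.050682 = 0.06879 m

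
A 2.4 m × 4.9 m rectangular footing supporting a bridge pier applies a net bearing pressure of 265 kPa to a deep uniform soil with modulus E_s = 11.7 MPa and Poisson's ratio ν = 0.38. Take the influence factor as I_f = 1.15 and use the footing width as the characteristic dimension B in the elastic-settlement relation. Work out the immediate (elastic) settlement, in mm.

S_e ≈ 53.5 mm

Immediate (elastic) settlement: S_e = q·B·(1−ν²)/E_s · I_f.
E_s = 11.7 MPa = 11700 kPa.
S_e = 265 × 2.4 × (1 − 0.38²) / 11700 × 1.15
    = 265 × 2.4 × 0.8556 / 11700 × 1.15
    = 0.05349 m = 53.49 mm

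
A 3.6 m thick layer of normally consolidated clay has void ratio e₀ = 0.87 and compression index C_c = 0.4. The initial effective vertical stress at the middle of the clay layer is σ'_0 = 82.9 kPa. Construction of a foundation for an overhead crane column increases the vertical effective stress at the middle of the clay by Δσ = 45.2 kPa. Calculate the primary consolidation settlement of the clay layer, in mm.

S_c ≈ 146 mm

Final effective stress: σ'_f = σ'_0 + Δσ = 82.9 + 45.2 = 128.1 kPa.
Normally consolidated clay, so the full stress increment lies on the virgin compression line:
S_c = C_c·H/(1+e₀)·log₁₀(σ'_f/σ'_0) = 0.4×3.6/(1+0.87)×log₁₀(128.1/82.9)
    = 0.77005 × 0.18899 = 0.1455 m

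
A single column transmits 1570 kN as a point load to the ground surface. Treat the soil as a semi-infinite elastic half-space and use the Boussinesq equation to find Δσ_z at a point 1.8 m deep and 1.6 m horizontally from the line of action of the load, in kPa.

Boussinesq vertical stress below a point load on an elastic half-space:
Δσ_z = 3P/(2πz²) · [1 + (r/z)²]^(−5/2)
r/z = 1.6/1.8 = 0.88889; [1+(r/z)²]^(−5/2) = 0.23323.
Δσ_z = 3×1570/(2π×1.8²) × 0.23323 = 231.36 × 0.23323 = 53.96 kPa

Δσ_z ≈ 54 kPa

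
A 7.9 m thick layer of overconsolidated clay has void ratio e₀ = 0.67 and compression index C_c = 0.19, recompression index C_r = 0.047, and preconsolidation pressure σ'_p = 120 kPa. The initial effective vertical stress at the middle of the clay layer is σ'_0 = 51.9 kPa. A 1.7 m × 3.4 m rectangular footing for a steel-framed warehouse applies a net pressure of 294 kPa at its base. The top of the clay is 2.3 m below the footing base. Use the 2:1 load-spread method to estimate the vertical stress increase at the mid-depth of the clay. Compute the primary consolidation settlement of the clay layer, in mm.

Mid-depth of clay below the footing base: z = 2.3 + 7.9/2 = 6.25 m.
Stress increase at mid-clay by the 2:1 spreading method:
Δσ = qBL/((B+z)(L+z)) = 294×1.7×3.4/((1.7+6.25)(3.4+6.25)) = 22.15 kPa
Final effective stress: σ'_f = 51.9 + 22.15 = 74.05 kPa.
σ'_f = 74.05 ≤ σ'_p = 120 kPa, so the clay remains overconsolidated and only the recompression index applies:
S_c = C_r·H/(1+e₀)·log₁₀(σ'_f/σ'_0) = 0.047×7.9/1.67×log₁₀(74.05/51.9)
    = 0.22233 × 0.15436 = 0.03432 m

S_c ≈ 34.3 mm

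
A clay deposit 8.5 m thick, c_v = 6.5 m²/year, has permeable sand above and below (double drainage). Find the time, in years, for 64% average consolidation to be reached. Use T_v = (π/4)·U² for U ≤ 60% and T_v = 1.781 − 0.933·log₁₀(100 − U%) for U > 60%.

t ≈ 0.914 years

Drainage path length: H_d = H/2 = 4.25 m (double drainage).
U > 60%: T_v = 1.781 − 0.933·log₁₀(100 − 64) = 0.32897.
t = T_v·H_d²/c_v = 0.32897×4.25²/6.5 = 0.9142 years.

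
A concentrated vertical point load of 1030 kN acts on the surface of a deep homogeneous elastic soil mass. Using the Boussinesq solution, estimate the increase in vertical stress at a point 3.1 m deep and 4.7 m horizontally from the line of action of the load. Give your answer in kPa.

Boussinesq vertical stress below a point load on an elastic half-space:
Δσ_z = 3P/(2πz²) · [1 + (r/z)²]^(−5/2)
r/z = 4.7/3.1 = 1.5161; [1+(r/z)²]^(−5/2) = 0.050601.
Δσ_z = 3×1030/(2π×3.1²) × 0.050601 = 51.175 × 0.050601 = 2.59 kPa

Δσ_z ≈ 2.59 kPa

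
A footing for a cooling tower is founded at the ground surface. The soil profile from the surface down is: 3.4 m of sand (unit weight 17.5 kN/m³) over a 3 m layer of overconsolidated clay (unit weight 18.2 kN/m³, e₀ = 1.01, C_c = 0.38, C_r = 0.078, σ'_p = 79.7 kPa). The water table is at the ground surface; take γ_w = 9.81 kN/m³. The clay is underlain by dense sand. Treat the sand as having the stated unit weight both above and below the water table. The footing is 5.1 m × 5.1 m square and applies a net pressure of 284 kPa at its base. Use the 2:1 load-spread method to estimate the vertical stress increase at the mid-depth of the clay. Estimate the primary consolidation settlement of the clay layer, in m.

S_c ≈ 0.122 m

Mid-depth of clay below the ground surface: z = 3.4 + 3/2 = 4.9 m.
Total vertical stress at mid-clay: σ_v = 17.5×3.4 + 18.2×1.5 = 86.8 kPa.
Pore pressure: u = 9.81×(4.9 − 0) = 48.069 kPa.
Initial effective stress: σ'_0 = σ_v − u = 86.8 − 48.069 = 38.731 kPa.
Stress increase at mid-clay by the 2:1 spreading method:
Δσ = qBL/((B+z)(L+z)) = 284×5.1×5.1/((5.1+4.9)(5.1+4.9)) = 73.868 kPa
Final effective stress: σ'_f = 38.731 + 73.868 = 112.6 kPa.
σ'_f = 112.6 > σ'_p = 79.7 kPa, so the stress path crosses the preconsolidation pressure — recompression up to σ'_p, then virgin compression beyond:
S_c = H/(1+e₀)·[C_r·log₁₀(σ'_p/σ'_0) + C_c·log₁₀(σ'_f/σ'_p)]
    = 3/2.01 × [0.078×log₁₀(79.7/38.731) + 0.38×log₁₀(112.6/79.7)]
    = 1.4925 × [0.024445 + 0.05703] = 0.1216 m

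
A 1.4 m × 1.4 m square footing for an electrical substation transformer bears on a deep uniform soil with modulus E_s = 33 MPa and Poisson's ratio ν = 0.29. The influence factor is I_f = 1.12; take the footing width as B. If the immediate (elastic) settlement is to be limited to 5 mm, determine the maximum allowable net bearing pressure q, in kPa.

E_s = 33 MPa = 33000 kPa.
S_e = q·B·(1−ν²)/E_s · I_f  ⇒  q = S_e·E_s / (B·(1−ν²)·I_f).
q = 0.005 × 33000 / (1.4 × 0.9159 × 1.12) = 114.9 kPa

q ≈ 115 kPa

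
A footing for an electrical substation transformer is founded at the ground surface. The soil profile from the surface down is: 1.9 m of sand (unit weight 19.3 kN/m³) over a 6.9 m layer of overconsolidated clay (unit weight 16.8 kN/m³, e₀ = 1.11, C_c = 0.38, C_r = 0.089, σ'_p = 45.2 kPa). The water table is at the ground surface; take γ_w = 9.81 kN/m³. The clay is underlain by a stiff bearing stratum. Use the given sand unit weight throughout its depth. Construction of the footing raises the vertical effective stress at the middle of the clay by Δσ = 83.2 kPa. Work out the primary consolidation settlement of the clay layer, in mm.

S_c ≈ 559 mm

Mid-depth of clay below the ground surface: z = 1.9 + 6.9/2 = 5.35 m.
Total vertical stress at mid-clay: σ_v = 19.3×1.9 + 16.8×3.45 = 94.63 kPa.
Pore pressure: u = 9.81×(5.35 − 0) = 52.483 kPa.
Initial effective stress: σ'_0 = σ_v − u = 94.63 − 52.483 = 42.147 kPa.
Final effective stress: σ'_f = 42.147 + 83.2 = 125.35 kPa.
σ'_f = 125.35 > σ'_p = 45.2 kPa, so the stress path crosses the preconsolidation pressure — recompression up to σ'_p, then virgin compression beyond:
S_c = H/(1+e₀)·[C_r·log₁₀(σ'_p/σ'_0) + C_c·log₁₀(σ'_f/σ'_p)]
    = 6.9/2.11 × [0.089×log₁₀(45.2/42.147) + 0.38×log₁₀(125.35/45.2)]
    = 3.2701 × [0.0027031 + 0.16833] = 0.5593 m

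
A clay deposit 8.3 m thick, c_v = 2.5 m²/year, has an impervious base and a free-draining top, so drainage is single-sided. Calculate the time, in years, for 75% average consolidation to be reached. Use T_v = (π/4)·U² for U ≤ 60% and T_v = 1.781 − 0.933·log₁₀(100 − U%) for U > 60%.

Drainage path length: H_d = H = 8.3 m (single drainage).
U > 60%: T_v = 1.781 − 0.933·log₁₀(100 − 75) = 0.47672.
t = T_v·H_d²/c_v = 0.47672×8.3²/2.5 = 13.14 years.

t ≈ 13.1 years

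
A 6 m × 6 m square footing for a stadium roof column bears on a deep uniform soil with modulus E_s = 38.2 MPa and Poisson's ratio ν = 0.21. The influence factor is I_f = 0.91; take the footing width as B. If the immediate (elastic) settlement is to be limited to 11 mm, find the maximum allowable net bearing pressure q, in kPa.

E_s = 38.2 MPa = 38200 kPa.
S_e = q·B·(1−ν²)/E_s · I_f  ⇒  q = S_e·E_s / (B·(1−ν²)·I_f).
q = 0.011 × 38200 / (6 × 0.9559 × 0.91) = 80.51 kPa

q ≈ 80.5 kPa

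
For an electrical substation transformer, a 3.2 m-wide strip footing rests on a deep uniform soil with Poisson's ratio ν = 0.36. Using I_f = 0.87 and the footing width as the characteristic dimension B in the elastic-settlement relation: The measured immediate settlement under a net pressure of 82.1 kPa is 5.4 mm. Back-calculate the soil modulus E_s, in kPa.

E_s ≈ 36800 kPa

S_e = q·B·(1−ν²)/E_s · I_f  ⇒  E_s = q·B·(1−ν²)·I_f / S_e.
E_s = 82.1 × 3.2 × 0.8704 × 0.87 / 0.0054 = 36840 kPa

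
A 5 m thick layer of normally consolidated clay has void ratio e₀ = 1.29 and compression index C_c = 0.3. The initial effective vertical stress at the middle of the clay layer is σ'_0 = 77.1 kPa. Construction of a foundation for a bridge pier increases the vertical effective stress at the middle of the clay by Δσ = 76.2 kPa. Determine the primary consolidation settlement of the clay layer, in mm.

S_c ≈ 196 mm

Final effective stress: σ'_f = σ'_0 + Δσ = 77.1 + 76.2 = 153.3 kPa.
Normally consolidated clay, so the full stress increment lies on the virgin compression line:
S_c = C_c·H/(1+e₀)·log₁₀(σ'_f/σ'_0) = 0.3×5/(1+1.29)×log₁₀(153.3/77.1)
    = 0.65502 × 0.29849 = 0.1955 m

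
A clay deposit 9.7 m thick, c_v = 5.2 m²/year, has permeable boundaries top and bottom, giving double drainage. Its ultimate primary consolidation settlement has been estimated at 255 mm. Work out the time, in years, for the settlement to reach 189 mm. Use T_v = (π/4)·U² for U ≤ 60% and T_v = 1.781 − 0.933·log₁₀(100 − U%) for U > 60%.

Drainage path length: H_d = H/2 = 4.85 m (double drainage).
U = S(t)/S_ult = 189/255 = 0.7412.
U > 60%: T_v = 1.781 − 0.933·log₁₀(100 − 74.118) = 0.46267.
t = T_v·H_d²/c_v = 0.46267×4.85²/5.2 = 2.093 years.

t ≈ 2.09 years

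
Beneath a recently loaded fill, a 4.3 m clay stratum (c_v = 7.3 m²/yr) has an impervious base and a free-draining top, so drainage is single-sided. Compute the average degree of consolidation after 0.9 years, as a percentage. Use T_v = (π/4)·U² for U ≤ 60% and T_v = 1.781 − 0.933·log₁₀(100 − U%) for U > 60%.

Drainage path length: H_d = H = 4.3 m (single drainage).
T_v = c_v·t/H_d² = 7.3×0.9/4.3² = 0.35533.
T_v = 0.35533 corresponds to the U > 60% branch:
U = 1 − 10^((1.781 − T_v)/0.933)/100 = 0.6627

U ≈ 66.3 %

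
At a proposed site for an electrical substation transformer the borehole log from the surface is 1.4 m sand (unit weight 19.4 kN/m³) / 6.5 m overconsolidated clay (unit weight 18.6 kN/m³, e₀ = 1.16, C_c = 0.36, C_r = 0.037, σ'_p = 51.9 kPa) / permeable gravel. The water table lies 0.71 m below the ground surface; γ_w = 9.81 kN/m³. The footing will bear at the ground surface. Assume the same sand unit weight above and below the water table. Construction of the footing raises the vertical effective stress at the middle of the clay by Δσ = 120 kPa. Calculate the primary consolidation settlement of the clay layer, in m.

S_c ≈ 0.558 m

Mid-depth of clay below the ground surface: z = 1.4 + 6.5/2 = 4.65 m.
Total vertical stress at mid-clay: σ_v = 19.4×1.4 + 18.6×3.25 = 87.61 kPa.
Pore pressure: u = 9.81×(4.65 − 0.71) = 38.651 kPa.
Initial effective stress: σ'_0 = σ_v − u = 87.61 − 38.651 = 48.959 kPa.
Final effective stress: σ'_f = 48.959 + 120 = 168.96 kPa.
σ'_f = 168.96 > σ'_p = 51.9 kPa, so the stress path crosses the preconsolidation pressure — recompression up to σ'_p, then virgin compression beyond:
S_c = H/(1+e₀)·[C_r·log₁₀(σ'_p/σ'_0) + C_c·log₁₀(σ'_f/σ'_p)]
    = 6.5/2.16 × [0.037×log₁₀(51.9/48.959) + 0.36×log₁₀(168.96/51.9)]
    = 3.0093 × [0.00093739 + 0.18454] = 0.5582 m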